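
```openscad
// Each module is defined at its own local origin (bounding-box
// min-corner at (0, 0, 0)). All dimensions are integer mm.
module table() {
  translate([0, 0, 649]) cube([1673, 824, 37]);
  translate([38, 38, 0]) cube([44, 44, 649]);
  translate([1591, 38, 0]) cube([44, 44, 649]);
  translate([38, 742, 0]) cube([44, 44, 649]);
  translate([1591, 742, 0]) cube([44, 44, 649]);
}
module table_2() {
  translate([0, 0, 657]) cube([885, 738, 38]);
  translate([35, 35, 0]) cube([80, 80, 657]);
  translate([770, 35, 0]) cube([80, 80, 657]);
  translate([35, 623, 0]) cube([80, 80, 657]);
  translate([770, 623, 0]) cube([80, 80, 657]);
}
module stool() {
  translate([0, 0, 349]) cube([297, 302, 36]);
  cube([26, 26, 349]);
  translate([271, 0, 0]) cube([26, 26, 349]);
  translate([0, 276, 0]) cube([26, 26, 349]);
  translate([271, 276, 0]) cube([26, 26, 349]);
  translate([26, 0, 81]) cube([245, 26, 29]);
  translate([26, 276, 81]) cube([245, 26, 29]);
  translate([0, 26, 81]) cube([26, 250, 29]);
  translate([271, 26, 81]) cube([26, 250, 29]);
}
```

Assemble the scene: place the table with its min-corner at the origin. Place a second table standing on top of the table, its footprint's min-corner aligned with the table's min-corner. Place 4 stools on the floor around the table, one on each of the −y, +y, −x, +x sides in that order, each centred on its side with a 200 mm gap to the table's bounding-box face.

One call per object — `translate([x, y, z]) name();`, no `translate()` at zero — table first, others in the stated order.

table();
translate([0, 0, 686]) table_2();
translate([688, -502, 0]) stool();
translate([688, 1024, 0]) stool();
translate([-497, 261, 0]) stool();
translate([1873, 261, 0]) stool();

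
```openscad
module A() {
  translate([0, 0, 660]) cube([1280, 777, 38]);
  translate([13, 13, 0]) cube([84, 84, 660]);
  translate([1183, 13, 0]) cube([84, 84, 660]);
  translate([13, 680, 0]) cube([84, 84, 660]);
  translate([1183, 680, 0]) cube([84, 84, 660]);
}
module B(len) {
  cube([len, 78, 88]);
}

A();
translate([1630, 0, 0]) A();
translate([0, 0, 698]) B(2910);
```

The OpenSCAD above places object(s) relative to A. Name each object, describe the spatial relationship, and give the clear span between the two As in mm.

Second table starts at x = 1630; first ends at x = 1280; clear span = 1630 − 1280 = 350 mm.

A is a table. B is a beam. A beam spans the tops of two tables. The clear span between the two tables is 350 mm.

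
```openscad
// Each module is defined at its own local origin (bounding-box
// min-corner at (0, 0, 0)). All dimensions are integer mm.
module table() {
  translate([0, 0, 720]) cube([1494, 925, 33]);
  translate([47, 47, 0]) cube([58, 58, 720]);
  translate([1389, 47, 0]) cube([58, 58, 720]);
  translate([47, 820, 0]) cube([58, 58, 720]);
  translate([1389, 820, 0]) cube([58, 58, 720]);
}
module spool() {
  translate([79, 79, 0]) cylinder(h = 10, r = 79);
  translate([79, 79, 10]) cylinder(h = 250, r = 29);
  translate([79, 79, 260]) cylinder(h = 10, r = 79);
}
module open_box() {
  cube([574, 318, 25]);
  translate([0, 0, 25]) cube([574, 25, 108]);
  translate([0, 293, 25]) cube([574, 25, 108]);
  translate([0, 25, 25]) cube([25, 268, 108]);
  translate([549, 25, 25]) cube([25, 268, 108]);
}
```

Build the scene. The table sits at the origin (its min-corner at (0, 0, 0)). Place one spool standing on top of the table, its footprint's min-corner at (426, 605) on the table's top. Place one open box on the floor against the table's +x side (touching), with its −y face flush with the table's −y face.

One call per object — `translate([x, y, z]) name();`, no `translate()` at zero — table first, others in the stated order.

table();
translate([426, 605, 753]) spool();
translate([1494, 0, 0]) open_box();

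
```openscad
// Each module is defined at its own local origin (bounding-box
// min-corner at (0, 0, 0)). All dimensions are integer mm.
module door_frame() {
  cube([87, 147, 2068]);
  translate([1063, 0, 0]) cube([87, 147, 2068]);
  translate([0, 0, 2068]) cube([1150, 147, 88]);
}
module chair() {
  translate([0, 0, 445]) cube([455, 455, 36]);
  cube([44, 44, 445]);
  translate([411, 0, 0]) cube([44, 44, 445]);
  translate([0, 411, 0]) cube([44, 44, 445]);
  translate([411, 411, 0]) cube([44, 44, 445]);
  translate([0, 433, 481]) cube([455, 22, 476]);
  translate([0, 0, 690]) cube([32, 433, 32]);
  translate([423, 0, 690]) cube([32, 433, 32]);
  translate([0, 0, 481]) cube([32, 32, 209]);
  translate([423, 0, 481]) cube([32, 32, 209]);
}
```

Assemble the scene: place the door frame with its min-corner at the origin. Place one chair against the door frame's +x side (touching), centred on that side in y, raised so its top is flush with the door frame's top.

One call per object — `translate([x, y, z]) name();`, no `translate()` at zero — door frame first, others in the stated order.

door_frame();
translate([1150, -154, 1199]) chair();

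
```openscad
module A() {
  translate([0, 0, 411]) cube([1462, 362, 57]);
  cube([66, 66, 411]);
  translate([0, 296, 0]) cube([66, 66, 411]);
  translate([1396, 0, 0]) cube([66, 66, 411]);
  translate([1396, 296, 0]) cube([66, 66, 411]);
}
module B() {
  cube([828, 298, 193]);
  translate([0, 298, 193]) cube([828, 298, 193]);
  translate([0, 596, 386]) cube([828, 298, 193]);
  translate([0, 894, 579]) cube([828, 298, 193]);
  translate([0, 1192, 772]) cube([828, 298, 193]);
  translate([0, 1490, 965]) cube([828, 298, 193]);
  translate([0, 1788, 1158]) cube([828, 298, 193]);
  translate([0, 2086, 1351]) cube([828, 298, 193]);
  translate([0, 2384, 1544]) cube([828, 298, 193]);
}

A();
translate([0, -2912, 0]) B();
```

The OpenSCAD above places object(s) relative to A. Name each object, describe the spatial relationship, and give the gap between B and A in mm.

The staircase's nearest face is 230 mm from the bench's −y face.

A is a bench. B is a staircase. The staircase is on the floor beside the bench on its −y side. The gap between the staircase and the bench is 230 mm.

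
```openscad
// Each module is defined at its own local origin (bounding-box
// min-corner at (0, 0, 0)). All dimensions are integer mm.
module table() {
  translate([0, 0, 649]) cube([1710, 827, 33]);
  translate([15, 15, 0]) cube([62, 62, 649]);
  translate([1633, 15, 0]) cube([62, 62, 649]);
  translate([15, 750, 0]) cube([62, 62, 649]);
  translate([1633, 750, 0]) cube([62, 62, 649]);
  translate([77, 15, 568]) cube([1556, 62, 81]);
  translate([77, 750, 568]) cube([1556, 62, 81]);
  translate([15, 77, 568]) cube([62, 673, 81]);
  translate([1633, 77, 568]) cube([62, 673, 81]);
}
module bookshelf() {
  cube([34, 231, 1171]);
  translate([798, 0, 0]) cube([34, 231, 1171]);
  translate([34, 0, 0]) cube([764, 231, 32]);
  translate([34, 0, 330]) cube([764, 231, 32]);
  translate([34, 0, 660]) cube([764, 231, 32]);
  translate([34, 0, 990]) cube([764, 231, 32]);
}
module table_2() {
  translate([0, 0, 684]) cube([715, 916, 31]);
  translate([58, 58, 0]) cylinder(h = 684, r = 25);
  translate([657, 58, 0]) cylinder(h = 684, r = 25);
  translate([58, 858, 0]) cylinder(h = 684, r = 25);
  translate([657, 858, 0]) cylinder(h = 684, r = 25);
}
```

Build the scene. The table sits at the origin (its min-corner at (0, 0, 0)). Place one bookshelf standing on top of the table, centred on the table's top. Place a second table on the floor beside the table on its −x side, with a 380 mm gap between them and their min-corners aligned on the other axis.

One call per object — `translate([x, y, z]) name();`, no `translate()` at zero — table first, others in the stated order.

table();
translate([439, 298, 682]) bookshelf();
translate([-1095, 0, 0]) table_2();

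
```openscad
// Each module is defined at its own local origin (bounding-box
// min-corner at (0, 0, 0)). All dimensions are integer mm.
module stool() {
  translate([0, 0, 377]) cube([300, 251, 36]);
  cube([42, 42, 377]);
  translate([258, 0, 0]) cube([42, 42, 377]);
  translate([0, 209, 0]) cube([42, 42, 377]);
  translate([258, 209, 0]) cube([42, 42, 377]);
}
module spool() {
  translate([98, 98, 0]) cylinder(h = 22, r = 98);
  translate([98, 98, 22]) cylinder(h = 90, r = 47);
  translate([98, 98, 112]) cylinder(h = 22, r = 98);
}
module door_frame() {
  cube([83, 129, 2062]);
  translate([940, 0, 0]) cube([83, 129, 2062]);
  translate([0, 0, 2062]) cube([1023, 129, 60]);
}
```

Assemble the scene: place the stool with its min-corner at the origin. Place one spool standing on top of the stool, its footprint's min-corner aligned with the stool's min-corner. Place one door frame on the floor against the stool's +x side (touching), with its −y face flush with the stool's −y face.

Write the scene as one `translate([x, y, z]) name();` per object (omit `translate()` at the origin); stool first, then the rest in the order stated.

stool();
translate([0, 0, 413]) spool();
translate([300, 0, 0]) door_frame();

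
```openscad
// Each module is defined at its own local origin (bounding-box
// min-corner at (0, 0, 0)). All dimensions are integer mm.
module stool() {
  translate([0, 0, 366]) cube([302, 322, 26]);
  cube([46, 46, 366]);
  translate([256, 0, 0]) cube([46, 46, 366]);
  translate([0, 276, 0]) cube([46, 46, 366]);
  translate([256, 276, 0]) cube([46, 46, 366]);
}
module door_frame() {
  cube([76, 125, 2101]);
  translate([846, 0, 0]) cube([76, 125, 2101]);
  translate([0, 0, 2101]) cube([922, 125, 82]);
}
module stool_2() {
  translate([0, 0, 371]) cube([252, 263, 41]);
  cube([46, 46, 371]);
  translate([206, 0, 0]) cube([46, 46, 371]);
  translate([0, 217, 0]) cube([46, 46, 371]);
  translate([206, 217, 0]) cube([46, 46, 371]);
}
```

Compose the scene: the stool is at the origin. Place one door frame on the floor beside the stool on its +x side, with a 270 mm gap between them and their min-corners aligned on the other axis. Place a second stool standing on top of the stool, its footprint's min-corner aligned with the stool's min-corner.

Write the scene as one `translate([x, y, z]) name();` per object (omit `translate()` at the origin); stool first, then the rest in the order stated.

stool();
translate([572, 0, 0]) door_frame();
translate([0, 0, 392]) stool_2();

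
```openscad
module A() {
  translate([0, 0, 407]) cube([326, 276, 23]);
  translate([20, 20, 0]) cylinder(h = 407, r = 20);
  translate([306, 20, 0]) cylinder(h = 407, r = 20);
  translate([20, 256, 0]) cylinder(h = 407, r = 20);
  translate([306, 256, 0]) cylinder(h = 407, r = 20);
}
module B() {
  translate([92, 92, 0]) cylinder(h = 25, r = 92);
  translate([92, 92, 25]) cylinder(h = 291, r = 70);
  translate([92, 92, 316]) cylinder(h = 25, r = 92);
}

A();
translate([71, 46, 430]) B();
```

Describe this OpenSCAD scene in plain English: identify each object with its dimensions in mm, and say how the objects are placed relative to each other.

A is a four-legged stool. The seat is 326×276 mm, 23 mm thick, top at z = 430 mm. It stands on four round legs, each 40 mm in diameter, from z = 0 to the seat underside, each leg's axis is inset half a diameter from the nearest pair of seat edges (so the leg's bounding box is flush with the corner).

B is a spool: two coaxial disc flanges of radius 92 mm and thickness 25 mm, joined by a core cylinder of radius 70 mm and height 291 mm. The lower flange rests on z = 0 and the three cylinders share a vertical axis.

The spool is on top of the stool, centred.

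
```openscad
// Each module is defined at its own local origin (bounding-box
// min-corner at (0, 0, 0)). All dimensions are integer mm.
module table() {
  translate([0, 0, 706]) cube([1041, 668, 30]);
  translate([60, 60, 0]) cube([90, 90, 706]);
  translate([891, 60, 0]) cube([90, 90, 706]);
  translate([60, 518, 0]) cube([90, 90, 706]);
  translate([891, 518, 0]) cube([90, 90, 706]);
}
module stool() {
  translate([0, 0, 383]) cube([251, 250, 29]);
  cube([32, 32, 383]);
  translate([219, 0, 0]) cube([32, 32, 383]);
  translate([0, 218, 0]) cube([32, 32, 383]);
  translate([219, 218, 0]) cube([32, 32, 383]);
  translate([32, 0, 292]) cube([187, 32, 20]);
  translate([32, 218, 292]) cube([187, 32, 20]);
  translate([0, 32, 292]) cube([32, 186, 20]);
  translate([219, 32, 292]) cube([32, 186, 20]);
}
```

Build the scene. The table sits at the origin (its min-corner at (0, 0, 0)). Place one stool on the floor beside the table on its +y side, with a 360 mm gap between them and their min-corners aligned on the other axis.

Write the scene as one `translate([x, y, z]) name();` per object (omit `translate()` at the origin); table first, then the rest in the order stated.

table();
translate([0, 1028, 0]) stool();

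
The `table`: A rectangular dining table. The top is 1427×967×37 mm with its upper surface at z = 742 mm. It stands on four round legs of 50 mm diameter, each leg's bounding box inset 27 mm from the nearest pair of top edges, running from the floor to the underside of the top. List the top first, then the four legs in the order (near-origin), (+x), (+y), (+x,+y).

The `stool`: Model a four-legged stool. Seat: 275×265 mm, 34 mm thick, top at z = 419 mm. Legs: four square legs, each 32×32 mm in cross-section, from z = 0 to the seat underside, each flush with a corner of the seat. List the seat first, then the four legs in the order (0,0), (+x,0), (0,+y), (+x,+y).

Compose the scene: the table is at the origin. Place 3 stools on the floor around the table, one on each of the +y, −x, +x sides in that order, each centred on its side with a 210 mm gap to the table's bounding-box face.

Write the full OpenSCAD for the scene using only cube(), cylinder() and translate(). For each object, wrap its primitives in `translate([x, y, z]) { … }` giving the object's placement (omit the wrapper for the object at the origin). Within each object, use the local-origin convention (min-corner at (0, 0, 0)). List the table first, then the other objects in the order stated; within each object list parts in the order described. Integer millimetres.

translate([0, 0, 705]) cube([1427, 967, 37]);
translate([52, 52, 0]) cylinder(h = 705, r = 25);
translate([1375, 52, 0]) cylinder(h = 705, r = 25);
translate([52, 915, 0]) cylinder(h = 705, r = 25);
translate([1375, 915, 0]) cylinder(h = 705, r = 25);
translate([576, 1177, 0]) {
  translate([0, 0, 385]) cube([275, 265, 34]);
  cube([32, 32, 385]);
  translate([243, 0, 0]) cube([32, 32, 385]);
  translate([0, 233, 0]) cube([32, 32, 385]);
  translate([243, 233, 0]) cube([32, 32, 385]);
}
translate([-485, 351, 0]) {
  translate([0, 0, 385]) cube([275, 265, 34]);
  cube([32, 32, 385]);
  translate([243, 0, 0]) cube([32, 32, 385]);
  translate([0, 233, 0]) cube([32, 32, 385]);
  translate([243, 233, 0]) cube([32, 32, 385]);
}
translate([1637, 351, 0]) {
  translate([0, 0, 385]) cube([275, 265, 34]);
  cube([32, 32, 385]);
  translate([243, 0, 0]) cube([32, 32, 385]);
  translate([0, 233, 0]) cube([32, 32, 385]);
  translate([243, 233, 0]) cube([32, 32, 385]);
}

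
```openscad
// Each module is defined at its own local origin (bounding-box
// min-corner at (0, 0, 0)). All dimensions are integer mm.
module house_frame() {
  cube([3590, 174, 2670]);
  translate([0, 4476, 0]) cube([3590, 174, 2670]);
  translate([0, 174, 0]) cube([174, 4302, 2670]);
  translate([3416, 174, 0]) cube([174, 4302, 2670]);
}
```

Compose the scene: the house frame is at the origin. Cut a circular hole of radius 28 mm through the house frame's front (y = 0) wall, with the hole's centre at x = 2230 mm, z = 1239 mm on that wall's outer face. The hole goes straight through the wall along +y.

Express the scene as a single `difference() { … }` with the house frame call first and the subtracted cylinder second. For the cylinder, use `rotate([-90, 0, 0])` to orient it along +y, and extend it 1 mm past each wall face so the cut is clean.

difference() {
  house_frame();
  translate([2230, -1, 1239]) rotate([-90, 0, 0]) cylinder(h = 176, r = 28);
}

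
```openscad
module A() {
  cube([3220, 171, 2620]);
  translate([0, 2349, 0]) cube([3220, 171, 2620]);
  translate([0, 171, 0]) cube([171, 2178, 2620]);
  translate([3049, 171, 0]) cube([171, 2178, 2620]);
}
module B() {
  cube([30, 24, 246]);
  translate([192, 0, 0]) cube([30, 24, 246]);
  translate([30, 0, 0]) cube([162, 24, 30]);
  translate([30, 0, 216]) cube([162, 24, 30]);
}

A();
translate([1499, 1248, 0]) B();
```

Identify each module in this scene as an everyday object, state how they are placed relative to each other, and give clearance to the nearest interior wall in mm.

A is a house frame. B is a picture frame. The picture frame sits inside the house frame, centred. The clearance to the nearest interior wall is 1077 mm.

Clearances: x = 1328, y = 1077; minimum 1077 mm.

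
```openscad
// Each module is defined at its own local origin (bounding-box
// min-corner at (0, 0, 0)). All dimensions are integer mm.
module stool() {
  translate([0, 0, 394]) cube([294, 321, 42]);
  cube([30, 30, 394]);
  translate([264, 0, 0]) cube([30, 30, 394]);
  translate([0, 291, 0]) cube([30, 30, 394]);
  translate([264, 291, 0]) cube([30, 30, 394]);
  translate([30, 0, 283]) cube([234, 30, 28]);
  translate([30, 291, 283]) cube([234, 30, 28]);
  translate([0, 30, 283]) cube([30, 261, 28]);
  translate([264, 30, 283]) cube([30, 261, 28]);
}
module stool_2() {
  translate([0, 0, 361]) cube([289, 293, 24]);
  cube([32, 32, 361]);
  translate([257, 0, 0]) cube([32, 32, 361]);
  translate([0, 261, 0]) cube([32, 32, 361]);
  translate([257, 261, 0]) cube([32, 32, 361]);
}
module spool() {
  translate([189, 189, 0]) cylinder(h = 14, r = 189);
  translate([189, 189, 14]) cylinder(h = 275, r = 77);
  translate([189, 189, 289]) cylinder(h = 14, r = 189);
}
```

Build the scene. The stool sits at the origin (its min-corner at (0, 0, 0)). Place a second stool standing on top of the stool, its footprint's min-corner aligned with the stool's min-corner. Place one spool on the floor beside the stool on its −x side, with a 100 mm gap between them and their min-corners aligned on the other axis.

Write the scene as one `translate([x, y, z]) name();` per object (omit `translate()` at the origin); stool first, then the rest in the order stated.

stool();
translate([0, 0, 436]) stool_2();
translate([-478, 0, 0]) spool();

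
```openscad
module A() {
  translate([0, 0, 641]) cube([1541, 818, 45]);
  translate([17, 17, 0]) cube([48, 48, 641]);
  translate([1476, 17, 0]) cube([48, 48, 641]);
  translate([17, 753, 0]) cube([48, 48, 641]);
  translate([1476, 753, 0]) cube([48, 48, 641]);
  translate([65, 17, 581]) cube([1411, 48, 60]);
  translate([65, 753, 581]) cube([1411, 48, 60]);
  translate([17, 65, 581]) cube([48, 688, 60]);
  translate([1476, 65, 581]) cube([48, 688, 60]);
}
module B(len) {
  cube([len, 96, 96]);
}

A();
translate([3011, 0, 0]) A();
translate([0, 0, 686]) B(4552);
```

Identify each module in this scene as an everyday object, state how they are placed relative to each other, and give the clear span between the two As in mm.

Second table starts at x = 3011; first ends at x = 1541; clear span = 3011 − 1541 = 1470 mm.

A is a table. B is a beam. A beam spans the tops of two tables. The clear span between the two tables is 1470 mm.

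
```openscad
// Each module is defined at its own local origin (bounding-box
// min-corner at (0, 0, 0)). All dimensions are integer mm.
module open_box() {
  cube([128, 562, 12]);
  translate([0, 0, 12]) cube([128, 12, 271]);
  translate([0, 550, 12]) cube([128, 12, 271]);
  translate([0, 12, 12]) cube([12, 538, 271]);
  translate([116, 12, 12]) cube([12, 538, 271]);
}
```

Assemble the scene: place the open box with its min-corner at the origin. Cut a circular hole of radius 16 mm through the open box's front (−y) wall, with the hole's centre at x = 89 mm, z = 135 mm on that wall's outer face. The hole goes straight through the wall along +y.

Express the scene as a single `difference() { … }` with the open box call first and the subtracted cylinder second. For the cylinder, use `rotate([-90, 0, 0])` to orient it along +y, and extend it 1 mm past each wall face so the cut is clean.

difference() {
  open_box();
  translate([89, -1, 135]) rotate([-90, 0, 0]) cylinder(h = 14, r = 16);
}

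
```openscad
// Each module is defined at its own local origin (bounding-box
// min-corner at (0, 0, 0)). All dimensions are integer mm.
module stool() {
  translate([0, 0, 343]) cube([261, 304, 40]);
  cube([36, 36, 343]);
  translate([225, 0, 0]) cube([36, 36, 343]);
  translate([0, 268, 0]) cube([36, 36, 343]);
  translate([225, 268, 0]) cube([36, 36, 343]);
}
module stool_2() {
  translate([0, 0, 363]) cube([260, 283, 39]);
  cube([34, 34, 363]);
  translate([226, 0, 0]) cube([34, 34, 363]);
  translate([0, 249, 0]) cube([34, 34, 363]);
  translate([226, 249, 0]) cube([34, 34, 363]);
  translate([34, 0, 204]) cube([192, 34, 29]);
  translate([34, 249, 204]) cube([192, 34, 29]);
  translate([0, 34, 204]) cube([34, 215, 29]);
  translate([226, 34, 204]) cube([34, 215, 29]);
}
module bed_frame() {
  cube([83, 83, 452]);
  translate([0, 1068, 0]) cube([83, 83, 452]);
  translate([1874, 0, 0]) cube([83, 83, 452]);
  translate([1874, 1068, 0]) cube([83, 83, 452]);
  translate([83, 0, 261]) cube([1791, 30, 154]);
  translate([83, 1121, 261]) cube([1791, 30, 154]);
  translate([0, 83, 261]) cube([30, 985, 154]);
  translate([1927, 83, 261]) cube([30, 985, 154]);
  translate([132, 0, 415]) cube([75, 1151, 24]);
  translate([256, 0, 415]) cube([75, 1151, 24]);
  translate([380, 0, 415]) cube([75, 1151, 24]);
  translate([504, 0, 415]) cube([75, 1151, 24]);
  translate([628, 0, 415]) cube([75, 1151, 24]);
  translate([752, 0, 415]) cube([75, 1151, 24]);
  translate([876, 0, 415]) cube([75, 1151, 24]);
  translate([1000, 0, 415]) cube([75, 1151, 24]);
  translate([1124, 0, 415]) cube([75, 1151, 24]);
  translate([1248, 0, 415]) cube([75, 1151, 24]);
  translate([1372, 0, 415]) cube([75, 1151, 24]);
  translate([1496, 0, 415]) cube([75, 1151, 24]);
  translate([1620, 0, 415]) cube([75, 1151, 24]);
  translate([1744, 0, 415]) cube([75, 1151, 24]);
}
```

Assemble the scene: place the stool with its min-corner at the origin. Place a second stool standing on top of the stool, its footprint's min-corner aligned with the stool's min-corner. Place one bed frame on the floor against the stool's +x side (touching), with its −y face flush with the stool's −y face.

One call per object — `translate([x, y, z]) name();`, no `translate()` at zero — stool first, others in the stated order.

stool();
translate([0, 0, 383]) stool_2();
translate([261, 0, 0]) bed_frame();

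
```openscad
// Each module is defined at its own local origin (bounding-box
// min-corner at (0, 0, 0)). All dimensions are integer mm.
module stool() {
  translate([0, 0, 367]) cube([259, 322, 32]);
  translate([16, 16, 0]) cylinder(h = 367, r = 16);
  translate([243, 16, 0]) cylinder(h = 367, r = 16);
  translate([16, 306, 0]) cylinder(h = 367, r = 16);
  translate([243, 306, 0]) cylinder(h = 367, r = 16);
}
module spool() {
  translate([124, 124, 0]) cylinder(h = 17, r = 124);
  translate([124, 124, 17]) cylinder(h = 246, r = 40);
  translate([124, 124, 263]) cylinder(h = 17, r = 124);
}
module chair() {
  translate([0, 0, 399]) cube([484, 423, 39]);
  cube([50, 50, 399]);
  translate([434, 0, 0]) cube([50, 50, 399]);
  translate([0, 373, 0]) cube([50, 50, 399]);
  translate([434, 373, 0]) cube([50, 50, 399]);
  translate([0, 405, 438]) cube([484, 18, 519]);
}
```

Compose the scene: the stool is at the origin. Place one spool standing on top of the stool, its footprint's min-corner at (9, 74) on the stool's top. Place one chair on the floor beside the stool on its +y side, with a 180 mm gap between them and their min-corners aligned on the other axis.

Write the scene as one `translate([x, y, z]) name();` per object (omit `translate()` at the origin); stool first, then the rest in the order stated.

stool();
translate([9, 74, 399]) spool();
translate([0, 502, 0]) chair();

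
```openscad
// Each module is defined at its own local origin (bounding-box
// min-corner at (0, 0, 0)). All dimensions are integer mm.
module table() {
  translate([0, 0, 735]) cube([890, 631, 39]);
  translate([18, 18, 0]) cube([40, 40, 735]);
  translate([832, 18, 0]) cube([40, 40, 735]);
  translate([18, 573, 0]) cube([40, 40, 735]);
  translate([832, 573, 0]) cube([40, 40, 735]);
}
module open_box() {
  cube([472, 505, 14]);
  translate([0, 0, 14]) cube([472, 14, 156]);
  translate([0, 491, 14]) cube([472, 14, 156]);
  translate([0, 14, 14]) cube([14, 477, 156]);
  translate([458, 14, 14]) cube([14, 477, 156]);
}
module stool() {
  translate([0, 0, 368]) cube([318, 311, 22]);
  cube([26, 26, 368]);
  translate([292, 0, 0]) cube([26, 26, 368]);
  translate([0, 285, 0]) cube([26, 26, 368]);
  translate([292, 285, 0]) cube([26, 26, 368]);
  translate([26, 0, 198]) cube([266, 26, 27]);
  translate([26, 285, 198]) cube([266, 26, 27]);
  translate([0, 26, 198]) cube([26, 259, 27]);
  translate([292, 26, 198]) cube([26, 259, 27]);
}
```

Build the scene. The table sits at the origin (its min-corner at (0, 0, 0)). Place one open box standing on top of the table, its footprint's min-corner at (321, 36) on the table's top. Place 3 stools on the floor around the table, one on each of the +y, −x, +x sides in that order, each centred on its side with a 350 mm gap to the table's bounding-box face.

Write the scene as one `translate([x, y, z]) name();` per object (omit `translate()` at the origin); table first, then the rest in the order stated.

table();
translate([321, 36, 774]) open_box();
translate([286, 981, 0]) stool();
translate([-668, 160, 0]) stool();
translate([1240, 160, 0]) stool();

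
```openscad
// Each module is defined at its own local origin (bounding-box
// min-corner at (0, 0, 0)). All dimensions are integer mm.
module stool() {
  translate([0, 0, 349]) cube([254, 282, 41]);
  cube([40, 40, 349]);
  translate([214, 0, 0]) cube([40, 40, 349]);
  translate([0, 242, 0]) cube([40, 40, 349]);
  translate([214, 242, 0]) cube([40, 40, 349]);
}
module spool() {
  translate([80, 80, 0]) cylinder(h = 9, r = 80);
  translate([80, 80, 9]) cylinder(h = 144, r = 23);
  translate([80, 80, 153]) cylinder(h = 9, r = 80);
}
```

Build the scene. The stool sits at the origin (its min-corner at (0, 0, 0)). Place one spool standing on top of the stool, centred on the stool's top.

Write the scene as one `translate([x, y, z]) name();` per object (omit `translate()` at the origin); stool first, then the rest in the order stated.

stool();
translate([47, 61, 390]) spool();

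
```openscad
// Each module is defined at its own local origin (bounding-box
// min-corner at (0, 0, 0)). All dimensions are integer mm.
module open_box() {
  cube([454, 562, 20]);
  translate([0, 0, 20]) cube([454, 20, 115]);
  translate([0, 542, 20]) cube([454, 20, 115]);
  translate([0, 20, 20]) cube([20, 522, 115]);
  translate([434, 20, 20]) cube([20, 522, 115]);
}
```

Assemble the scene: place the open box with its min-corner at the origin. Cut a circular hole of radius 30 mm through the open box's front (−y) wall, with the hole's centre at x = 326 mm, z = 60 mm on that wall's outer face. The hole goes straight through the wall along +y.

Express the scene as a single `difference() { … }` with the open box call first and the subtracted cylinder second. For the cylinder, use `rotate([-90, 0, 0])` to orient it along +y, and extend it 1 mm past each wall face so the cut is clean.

difference() {
  open_box();
  translate([326, -1, 60]) rotate([-90, 0, 0]) cylinder(h = 22, r = 30);
}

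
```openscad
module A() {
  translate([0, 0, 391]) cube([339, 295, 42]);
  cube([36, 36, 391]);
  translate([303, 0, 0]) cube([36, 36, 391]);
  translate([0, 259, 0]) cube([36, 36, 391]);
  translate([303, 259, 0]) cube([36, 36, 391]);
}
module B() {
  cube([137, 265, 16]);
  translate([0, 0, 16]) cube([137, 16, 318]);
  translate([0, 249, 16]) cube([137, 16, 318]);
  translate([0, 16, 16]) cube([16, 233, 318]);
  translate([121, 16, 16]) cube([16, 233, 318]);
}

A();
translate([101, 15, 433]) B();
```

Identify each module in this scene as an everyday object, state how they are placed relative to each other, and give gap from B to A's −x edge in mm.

The open box's min-x is at 101; the stool's min-x is 0; gap = 101 mm.

A is a stool. B is an open box. The open box is on top of the stool, centred. The gap from the open box to the stool's −x edge is 101 mm.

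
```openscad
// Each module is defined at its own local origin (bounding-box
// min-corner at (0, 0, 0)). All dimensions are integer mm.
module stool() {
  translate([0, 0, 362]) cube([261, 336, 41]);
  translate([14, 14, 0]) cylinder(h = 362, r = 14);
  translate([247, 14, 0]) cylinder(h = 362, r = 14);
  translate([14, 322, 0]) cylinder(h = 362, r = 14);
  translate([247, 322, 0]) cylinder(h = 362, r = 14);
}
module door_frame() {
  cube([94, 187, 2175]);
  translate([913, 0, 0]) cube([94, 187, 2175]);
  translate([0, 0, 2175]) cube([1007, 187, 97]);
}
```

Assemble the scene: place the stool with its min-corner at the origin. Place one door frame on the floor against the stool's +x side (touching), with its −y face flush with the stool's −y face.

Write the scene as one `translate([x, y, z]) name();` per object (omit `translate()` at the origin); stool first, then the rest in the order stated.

stool();
translate([261, 0, 0]) door_frame();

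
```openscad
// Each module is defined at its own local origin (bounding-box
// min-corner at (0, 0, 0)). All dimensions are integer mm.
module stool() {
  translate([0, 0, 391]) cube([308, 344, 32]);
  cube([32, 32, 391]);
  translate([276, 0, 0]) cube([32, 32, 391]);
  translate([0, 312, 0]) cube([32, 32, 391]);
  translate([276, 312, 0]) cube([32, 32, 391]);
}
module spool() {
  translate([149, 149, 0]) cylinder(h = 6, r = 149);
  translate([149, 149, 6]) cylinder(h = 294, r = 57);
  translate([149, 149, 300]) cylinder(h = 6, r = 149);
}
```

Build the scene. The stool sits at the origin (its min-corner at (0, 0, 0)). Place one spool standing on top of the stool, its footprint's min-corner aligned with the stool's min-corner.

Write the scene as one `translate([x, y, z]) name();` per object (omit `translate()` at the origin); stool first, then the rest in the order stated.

stool();
translate([0, 0, 423]) spool();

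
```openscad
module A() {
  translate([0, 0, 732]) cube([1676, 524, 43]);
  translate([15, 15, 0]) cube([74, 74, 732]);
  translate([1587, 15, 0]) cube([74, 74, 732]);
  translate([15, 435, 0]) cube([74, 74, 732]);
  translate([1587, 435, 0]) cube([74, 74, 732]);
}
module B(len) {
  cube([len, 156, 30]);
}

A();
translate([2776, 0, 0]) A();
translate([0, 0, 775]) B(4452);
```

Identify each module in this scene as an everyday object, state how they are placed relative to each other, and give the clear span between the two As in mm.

Second table starts at x = 2776; first ends at x = 1676; clear span = 2776 − 1676 = 1100 mm.

A is a table. B is a beam. A beam spans the tops of two tables. The clear span between the two tables is 1100 mm.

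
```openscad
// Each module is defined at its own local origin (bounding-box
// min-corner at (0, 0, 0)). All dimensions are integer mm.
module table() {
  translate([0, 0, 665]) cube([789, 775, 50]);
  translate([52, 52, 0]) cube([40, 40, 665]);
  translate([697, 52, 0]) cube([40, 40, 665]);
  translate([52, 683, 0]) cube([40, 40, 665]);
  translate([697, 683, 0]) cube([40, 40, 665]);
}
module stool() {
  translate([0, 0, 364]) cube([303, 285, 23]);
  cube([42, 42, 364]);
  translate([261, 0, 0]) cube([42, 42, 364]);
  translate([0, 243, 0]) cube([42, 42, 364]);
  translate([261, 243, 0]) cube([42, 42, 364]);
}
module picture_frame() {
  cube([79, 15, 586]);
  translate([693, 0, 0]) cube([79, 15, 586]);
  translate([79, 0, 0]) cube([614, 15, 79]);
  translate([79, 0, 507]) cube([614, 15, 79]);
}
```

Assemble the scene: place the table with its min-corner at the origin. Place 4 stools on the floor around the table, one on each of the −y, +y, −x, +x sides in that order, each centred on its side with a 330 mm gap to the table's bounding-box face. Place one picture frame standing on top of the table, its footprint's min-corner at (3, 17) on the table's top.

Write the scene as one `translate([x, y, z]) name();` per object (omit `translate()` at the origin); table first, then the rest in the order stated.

table();
translate([243, -615, 0]) stool();
translate([243, 1105, 0]) stool();
translate([-633, 245, 0]) stool();
translate([1119, 245, 0]) stool();
translate([3, 17, 715]) picture_frame();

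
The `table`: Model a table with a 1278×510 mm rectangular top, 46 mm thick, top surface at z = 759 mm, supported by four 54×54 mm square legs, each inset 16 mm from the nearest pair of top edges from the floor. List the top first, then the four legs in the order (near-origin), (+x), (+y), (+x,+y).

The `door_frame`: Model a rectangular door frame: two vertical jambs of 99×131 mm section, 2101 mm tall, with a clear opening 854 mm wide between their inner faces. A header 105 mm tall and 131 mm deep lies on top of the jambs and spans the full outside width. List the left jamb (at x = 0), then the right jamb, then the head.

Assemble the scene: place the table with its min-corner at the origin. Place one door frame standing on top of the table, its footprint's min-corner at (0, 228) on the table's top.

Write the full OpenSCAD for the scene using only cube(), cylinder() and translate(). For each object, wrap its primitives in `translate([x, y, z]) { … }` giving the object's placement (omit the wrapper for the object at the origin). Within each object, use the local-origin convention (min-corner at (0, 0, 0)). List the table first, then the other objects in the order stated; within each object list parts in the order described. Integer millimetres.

translate([0, 0, 713]) cube([1278, 510, 46]);
translate([16, 16, 0]) cube([54, 54, 713]);
translate([1208, 16, 0]) cube([54, 54, 713]);
translate([16, 440, 0]) cube([54, 54, 713]);
translate([1208, 440, 0]) cube([54, 54, 713]);
translate([0, 228, 759]) {
  cube([99, 131, 2101]);
  translate([953, 0, 0]) cube([99, 131, 2101]);
  translate([0, 0, 2101]) cube([1052, 131, 105]);
}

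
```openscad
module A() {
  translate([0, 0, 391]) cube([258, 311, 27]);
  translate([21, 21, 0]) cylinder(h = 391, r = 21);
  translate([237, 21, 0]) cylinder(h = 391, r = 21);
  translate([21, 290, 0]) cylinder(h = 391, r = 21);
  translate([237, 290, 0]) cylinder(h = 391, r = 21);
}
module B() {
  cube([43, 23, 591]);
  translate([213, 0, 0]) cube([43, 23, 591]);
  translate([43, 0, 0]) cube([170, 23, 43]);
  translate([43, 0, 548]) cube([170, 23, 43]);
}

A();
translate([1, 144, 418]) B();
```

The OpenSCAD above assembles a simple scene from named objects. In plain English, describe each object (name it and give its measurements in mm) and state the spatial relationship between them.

A is a simple wooden stool: a rectangular seat 258 mm (x) by 311 mm (y), 27 mm thick, top face at z = 418 mm, on four round legs, each 42 mm in diameter. The legs rest on z = 0, each leg's axis is inset half a diameter from the nearest pair of seat edges (so the leg's bounding box is flush with the corner).

B is a picture frame with a 170×505 mm rectangular opening (x by z) and a uniform 43 mm border on every side. Frame depth is 23 mm along y. It is built from two vertical stiles running the full outside height and two horizontal rails spanning the gap between the stiles.

The picture frame is on top of the stool, centred.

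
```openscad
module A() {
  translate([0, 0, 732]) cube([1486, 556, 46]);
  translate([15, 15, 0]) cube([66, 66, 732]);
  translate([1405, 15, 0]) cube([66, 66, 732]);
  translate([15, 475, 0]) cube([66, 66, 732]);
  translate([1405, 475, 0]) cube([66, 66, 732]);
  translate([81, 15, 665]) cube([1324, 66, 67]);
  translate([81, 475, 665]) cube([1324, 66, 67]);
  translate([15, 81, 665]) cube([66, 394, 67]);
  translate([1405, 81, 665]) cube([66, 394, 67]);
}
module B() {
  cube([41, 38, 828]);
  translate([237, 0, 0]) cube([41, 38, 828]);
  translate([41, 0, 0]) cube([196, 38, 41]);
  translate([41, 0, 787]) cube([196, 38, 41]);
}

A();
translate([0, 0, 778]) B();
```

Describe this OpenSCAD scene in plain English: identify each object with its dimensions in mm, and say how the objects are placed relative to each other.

A is a table: top 1486 mm (x) × 556 mm (y), 46 mm thick, upper face at z = 778 mm, on four 66×66 mm square legs, each inset 15 mm from the nearest pair of top edges, running from z = 0 to the bottom of the top. Four apron rails, 66 mm thick and 67 mm tall, run between adjacent legs with their top edges flush with the underside of the top and their outer faces flush with the legs' outer faces.

B is a rectangular picture frame lying in the x–z plane (depth along y). The opening is 196 mm wide (x) by 746 mm tall (z), surrounded by a border 41 mm wide on all four sides. The frame is 38 mm deep and is made of two full-height vertical stiles with two horizontal rails fitted between them.

The picture frame is on top of the table.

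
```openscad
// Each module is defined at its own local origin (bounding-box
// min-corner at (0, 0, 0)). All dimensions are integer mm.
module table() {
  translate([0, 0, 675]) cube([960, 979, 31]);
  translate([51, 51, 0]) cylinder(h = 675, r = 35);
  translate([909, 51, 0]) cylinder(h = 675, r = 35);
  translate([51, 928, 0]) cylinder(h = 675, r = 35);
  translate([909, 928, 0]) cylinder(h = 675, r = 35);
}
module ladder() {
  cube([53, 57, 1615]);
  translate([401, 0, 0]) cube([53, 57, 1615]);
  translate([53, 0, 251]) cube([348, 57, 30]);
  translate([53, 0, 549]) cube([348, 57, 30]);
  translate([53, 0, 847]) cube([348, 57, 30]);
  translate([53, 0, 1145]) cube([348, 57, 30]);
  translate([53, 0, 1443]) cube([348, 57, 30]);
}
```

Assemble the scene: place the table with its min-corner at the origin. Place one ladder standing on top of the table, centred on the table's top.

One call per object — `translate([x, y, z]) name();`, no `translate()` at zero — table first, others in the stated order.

table();
translate([253, 461, 706]) ladder();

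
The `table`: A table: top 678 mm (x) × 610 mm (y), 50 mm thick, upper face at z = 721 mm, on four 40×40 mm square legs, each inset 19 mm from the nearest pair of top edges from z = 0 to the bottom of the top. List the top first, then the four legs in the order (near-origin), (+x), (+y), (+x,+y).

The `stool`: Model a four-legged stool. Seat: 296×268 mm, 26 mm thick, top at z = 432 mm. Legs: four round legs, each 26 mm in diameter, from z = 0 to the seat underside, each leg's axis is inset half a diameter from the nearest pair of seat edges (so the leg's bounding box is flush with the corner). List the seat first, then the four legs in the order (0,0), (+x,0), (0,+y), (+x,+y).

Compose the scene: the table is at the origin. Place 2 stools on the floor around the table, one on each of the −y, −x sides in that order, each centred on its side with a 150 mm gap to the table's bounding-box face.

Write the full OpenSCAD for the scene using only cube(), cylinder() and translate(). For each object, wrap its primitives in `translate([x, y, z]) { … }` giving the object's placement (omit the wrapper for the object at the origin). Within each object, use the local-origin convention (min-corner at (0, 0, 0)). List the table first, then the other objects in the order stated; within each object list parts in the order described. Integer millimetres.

translate([0, 0, 671]) cube([678, 610, 50]);
translate([19, 19, 0]) cube([40, 40, 671]);
translate([619, 19, 0]) cube([40, 40, 671]);
translate([19, 551, 0]) cube([40, 40, 671]);
translate([619, 551, 0]) cube([40, 40, 671]);
translate([191, -418, 0]) {
  translate([0, 0, 406]) cube([296, 268, 26]);
  translate([13, 13, 0]) cylinder(h = 406, r = 13);
  translate([283, 13, 0]) cylinder(h = 406, r = 13);
  translate([13, 255, 0]) cylinder(h = 406, r = 13);
  translate([283, 255, 0]) cylinder(h = 406, r = 13);
}
translate([-446, 171, 0]) {
  translate([0, 0, 406]) cube([296, 268, 26]);
  translate([13, 13, 0]) cylinder(h = 406, r = 13);
  translate([283, 13, 0]) cylinder(h = 406, r = 13);
  translate([13, 255, 0]) cylinder(h = 406, r = 13);
  translate([283, 255, 0]) cylinder(h = 406, r = 13);
}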